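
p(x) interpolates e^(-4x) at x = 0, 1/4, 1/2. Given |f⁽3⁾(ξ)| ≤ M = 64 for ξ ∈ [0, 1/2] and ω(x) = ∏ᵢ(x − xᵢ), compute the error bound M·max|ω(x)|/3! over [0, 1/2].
sqrt(3)/27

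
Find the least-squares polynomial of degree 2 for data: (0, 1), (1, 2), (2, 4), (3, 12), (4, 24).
7/5 + (-12/5)x + (2)x²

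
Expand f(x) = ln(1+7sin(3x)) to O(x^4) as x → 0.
21*x - 441*x**2/2 + 6111*x**3/2 + O(x**4)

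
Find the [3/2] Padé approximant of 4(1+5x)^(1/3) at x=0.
(700*x**3/81 + 140*x**2/3 + 28*x + 4)/(50*x**2/9 + 16*x/3 + 1)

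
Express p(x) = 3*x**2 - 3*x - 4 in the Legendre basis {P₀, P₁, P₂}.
(-3)P₀ + (-3)P₁ + (2)P₂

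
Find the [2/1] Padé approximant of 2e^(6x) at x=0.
(12*x**2 + 8*x + 2)/(1 - 2*x)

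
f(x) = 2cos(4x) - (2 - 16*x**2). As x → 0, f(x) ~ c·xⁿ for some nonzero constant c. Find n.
4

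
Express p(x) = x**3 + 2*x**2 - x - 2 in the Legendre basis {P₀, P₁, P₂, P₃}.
(-4/3)P₀ + (-2/5)P₁ + (4/3)P₂ + (2/5)P₃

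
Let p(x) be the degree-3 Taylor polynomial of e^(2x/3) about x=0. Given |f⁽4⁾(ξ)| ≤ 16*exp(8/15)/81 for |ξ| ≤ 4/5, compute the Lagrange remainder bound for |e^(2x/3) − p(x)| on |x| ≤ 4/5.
512*exp(8/15)/151875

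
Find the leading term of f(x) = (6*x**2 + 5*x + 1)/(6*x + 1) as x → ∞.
x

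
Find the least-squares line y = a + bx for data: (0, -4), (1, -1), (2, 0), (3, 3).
a = -19/5, b = 11/5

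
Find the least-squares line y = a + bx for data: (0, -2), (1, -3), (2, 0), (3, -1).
a = -12/5, b = 3/5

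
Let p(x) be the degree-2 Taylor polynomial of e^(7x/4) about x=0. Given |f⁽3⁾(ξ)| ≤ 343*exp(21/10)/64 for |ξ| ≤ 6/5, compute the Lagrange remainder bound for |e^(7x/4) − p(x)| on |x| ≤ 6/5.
3087*exp(21/10)/2000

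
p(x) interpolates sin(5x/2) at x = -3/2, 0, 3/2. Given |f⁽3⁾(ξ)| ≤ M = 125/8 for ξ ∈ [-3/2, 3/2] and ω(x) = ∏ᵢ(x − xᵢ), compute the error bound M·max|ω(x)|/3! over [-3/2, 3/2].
125*sqrt(3)/64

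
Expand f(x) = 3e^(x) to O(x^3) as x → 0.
3 + 3*x + 3*x**2/2 + O(x**3)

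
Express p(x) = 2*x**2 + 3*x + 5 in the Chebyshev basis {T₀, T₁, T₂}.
(6)T₀ + (3)T₁ + T₂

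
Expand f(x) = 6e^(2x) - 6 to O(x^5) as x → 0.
12*x + 12*x**2 + 8*x**3 + 4*x**4 + O(x**5)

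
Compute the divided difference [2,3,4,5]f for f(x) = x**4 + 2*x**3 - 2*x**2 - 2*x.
16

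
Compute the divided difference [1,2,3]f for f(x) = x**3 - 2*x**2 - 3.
4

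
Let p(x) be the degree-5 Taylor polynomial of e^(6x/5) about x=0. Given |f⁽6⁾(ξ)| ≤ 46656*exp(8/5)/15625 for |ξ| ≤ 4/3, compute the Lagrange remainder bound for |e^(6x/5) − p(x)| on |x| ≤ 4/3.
16384*exp(8/5)/703125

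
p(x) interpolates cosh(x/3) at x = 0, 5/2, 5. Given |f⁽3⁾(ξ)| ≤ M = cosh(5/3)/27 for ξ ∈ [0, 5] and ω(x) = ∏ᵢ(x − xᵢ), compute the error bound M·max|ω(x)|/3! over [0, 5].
125*sqrt(3)*cosh(5/3)/5832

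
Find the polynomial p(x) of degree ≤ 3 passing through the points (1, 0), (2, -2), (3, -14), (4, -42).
-x**3 + x**2 + 2*x - 2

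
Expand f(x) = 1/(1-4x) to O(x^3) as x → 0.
1 + 4*x + 16*x**2 + O(x**3)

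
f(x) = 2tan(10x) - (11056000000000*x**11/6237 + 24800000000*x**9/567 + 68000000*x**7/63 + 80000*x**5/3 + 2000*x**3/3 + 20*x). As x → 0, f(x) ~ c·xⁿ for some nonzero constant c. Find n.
13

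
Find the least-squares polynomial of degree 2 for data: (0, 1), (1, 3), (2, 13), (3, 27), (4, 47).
5/7 + (6/35)x + (20/7)x²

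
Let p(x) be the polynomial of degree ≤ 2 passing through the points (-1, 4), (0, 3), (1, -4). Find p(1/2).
1/4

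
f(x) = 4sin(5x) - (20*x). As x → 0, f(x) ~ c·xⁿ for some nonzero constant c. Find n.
3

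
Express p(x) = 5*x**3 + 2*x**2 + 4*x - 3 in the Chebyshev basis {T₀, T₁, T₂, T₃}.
(-2)T₀ + (31/4)T₁ + T₂ + (5/4)T₃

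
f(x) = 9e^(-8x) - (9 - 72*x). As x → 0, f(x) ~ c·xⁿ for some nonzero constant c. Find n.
2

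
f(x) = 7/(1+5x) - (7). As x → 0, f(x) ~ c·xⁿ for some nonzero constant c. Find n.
1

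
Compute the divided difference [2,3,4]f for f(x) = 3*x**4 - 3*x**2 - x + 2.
162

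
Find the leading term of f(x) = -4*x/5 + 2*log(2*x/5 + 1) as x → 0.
-4*x**2/25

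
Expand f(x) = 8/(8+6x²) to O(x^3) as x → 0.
1 - 3*x**2/4 + O(x**3)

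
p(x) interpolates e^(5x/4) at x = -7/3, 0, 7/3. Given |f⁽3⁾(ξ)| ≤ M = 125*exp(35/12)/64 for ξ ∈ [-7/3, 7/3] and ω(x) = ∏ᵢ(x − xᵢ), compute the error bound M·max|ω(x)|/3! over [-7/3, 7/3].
42875*sqrt(3)*exp(35/12)/46656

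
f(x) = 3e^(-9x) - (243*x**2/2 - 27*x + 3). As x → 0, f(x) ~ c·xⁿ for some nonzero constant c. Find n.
3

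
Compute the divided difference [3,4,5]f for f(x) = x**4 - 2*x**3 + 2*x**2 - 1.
75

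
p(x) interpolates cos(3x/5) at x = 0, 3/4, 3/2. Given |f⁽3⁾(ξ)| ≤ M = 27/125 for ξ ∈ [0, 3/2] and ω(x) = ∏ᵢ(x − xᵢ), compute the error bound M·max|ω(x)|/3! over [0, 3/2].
27*sqrt(3)/8000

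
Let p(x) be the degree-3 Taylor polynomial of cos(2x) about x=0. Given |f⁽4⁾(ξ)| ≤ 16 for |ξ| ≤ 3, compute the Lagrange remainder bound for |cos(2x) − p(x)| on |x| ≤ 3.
54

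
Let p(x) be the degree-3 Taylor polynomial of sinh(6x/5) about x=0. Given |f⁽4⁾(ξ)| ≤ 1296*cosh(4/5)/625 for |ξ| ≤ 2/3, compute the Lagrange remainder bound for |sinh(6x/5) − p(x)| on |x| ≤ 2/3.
32*cosh(4/5)/1875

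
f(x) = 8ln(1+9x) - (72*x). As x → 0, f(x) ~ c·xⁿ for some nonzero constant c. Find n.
2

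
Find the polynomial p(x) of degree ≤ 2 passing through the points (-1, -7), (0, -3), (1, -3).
-2*x**2 + 2*x - 3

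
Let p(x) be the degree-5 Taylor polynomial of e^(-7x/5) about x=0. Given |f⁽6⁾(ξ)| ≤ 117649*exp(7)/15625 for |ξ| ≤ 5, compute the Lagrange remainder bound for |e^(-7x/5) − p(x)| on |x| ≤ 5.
117649*exp(7)/720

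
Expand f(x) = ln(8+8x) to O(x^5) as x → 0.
log(8) + x - x**2/2 + x**3/3 - x**4/4 + O(x**5)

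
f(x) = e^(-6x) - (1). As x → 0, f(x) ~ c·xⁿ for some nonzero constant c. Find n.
1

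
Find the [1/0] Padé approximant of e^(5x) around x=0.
5*x + 1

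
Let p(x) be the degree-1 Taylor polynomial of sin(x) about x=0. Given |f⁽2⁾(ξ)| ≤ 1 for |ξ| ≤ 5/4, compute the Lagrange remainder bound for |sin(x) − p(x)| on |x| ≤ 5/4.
25/32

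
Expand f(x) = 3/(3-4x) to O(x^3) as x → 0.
1 + 4*x/3 + 16*x**2/9 + O(x**3)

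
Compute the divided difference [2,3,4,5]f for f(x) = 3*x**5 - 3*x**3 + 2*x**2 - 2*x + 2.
372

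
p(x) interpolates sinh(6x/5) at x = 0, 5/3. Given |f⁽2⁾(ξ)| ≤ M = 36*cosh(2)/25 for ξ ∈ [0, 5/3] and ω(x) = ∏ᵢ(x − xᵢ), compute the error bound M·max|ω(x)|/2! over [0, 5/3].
cosh(2)/2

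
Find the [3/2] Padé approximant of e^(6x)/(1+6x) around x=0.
(576*x**3/55 + 513*x**2/55 + 252*x/55 + 1)/(-477*x**2/55 + 252*x/55 + 1)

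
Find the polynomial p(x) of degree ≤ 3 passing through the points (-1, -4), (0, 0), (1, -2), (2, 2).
2*x**3 - 3*x**2 - x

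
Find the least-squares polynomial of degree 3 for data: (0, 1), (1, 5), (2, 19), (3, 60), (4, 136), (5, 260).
151/126 + (629/756)x + (71/252)x² + (107/54)x³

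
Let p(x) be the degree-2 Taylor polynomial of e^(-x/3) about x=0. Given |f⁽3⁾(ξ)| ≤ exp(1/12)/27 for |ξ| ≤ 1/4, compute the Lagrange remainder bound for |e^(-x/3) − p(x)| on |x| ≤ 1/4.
exp(1/12)/10368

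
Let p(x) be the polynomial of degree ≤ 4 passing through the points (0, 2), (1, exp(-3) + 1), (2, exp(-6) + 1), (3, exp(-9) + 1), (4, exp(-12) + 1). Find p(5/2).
(-20*exp(9) - 5 + 60*exp(3) + 90*exp(6) + 131*exp(12))*exp(-12)/128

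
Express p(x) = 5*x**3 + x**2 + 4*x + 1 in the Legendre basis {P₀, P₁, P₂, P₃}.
(4/3)P₀ + (7)P₁ + (2/3)P₂ + (2)P₃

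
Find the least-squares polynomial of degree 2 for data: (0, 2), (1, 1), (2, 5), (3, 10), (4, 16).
54/35 + (-41/70)x + (15/14)x²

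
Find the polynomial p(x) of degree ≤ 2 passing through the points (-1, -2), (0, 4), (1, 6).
-2*x**2 + 4*x + 4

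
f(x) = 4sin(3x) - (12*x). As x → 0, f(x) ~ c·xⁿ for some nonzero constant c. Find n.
3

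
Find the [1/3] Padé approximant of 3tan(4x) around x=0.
12*x/(1 - 16*x**2/3)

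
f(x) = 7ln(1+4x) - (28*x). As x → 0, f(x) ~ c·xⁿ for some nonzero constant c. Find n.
2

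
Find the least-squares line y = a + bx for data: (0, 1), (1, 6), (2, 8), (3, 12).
a = 3/2, b = 7/2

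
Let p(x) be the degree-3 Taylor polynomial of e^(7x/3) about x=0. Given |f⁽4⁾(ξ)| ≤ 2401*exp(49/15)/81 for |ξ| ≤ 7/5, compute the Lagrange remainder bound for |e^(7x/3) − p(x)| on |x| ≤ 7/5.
5764801*exp(49/15)/1215000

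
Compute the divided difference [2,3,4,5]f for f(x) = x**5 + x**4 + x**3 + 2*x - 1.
140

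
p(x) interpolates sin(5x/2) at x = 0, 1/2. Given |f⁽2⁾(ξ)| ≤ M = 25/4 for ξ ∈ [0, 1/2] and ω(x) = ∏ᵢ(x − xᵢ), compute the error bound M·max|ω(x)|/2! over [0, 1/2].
25/128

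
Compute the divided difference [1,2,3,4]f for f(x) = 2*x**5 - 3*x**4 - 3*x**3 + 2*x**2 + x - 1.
97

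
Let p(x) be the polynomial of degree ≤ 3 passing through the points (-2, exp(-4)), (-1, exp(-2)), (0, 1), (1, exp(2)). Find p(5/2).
(-189*exp(4) - 35 + 135*exp(2) + 105*exp(6))*exp(-4)/16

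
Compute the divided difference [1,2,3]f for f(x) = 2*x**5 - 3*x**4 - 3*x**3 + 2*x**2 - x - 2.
89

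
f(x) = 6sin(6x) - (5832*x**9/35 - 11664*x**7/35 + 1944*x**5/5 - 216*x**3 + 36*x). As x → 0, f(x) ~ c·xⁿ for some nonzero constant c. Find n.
11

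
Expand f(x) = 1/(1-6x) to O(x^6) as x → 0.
1 + 6*x + 36*x**2 + 216*x**3 + 1296*x**4 + 7776*x**5 + O(x**6)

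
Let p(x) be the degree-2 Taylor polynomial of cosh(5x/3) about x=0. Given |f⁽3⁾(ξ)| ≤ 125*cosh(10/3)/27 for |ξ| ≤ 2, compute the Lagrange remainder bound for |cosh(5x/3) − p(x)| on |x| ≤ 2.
500*cosh(10/3)/81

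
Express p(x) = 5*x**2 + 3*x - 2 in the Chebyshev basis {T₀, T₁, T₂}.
(1/2)T₀ + (3)T₁ + (5/2)T₂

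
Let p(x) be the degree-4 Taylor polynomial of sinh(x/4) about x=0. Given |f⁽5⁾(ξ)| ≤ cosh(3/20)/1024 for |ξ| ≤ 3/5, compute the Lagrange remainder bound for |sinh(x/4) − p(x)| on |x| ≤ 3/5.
81*cosh(3/20)/128000000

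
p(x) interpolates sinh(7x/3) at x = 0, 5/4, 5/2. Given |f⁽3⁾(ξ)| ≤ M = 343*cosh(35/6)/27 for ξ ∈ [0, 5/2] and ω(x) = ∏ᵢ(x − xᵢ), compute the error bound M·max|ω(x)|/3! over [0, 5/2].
42875*sqrt(3)*cosh(35/6)/46656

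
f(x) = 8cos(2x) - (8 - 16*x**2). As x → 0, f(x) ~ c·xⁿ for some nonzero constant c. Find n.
4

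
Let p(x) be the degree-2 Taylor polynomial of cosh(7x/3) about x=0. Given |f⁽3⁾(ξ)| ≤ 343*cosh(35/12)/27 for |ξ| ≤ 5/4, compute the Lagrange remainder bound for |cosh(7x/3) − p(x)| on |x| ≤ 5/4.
42875*cosh(35/12)/10368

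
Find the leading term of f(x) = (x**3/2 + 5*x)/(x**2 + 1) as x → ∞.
x/2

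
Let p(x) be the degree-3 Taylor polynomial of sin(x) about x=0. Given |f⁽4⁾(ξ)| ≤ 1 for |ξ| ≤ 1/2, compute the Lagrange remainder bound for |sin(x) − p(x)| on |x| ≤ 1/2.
1/384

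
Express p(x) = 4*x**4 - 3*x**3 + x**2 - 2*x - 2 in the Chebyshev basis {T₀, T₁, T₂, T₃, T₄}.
(-17/4)T₁ + (5/2)T₂ + (-3/4)T₃ + (1/2)T₄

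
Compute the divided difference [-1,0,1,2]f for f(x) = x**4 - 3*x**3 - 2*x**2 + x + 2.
-1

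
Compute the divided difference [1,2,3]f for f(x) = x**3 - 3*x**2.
3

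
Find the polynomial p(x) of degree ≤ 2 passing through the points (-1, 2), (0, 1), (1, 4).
2*x**2 + x + 1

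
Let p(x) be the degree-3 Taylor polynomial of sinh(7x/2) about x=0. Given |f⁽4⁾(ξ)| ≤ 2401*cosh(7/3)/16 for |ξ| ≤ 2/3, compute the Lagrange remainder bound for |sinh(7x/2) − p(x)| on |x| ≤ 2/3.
2401*cosh(7/3)/1944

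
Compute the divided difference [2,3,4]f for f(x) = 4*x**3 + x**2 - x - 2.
37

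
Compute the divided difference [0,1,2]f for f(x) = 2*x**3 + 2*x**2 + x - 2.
8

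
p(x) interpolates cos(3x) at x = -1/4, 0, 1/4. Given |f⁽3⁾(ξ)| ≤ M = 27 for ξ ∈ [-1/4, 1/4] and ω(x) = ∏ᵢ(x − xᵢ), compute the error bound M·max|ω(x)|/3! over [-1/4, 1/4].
sqrt(3)/64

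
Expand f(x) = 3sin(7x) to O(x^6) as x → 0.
21*x - 343*x**3/2 + 16807*x**5/40 + O(x**6)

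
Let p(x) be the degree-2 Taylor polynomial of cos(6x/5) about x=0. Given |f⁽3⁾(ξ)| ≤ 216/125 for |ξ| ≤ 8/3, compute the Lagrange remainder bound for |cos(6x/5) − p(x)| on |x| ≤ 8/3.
2048/375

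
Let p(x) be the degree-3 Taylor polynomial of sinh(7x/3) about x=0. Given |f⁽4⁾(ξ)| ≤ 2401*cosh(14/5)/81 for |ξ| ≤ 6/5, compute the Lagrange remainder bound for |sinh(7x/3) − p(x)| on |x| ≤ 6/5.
4802*cosh(14/5)/1875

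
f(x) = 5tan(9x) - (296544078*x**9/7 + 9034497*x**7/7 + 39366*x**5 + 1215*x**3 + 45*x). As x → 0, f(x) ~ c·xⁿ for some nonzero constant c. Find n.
11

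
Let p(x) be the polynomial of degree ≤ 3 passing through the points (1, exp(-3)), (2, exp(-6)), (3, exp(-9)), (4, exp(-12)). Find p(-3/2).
(-495*exp(6) - 105 + 385*exp(3) + 231*exp(9))*exp(-12)/16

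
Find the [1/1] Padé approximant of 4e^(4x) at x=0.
(8*x + 4)/(1 - 2*x)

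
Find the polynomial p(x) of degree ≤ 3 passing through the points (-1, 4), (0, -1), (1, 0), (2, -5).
-2*x**3 + 3*x**2 - 1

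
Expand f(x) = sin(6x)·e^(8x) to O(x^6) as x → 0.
6*x + 48*x**2 + 156*x**3 + 224*x**4 - 316*x**5/5 + O(x**6)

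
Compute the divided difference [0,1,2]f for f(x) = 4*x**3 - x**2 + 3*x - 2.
11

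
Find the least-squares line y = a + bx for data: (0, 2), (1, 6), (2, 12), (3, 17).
a = 8/5, b = 51/10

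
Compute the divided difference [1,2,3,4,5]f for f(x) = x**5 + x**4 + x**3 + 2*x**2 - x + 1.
16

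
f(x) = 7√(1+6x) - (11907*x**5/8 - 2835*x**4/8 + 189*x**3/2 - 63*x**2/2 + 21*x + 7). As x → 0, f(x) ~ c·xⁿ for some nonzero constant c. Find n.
6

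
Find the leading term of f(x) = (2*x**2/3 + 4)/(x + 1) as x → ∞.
2*x/3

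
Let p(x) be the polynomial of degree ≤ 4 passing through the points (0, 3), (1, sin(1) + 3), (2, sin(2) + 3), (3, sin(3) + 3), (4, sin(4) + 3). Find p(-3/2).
-693*sin(1)/32 + 315*sin(4)/128 - 385*sin(3)/32 + 3 + 1485*sin(2)/64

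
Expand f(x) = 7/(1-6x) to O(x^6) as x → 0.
7 + 42*x + 252*x**2 + 1512*x**3 + 9072*x**4 + 54432*x**5 + O(x**6)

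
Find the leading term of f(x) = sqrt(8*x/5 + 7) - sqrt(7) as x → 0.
4*sqrt(7)*x/35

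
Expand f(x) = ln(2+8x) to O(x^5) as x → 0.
log(2) + 4*x - 8*x**2 + 64*x**3/3 - 64*x**4 + O(x**5)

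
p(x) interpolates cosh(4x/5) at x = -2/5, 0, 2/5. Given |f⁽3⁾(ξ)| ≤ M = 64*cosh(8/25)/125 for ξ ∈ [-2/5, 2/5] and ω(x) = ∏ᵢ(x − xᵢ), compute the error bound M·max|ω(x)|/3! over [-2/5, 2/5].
512*sqrt(3)*cosh(8/25)/421875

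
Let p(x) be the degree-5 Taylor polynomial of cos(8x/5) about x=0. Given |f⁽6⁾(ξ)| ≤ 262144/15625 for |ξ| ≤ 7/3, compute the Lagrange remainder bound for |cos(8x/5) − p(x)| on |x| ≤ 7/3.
1927561216/512578125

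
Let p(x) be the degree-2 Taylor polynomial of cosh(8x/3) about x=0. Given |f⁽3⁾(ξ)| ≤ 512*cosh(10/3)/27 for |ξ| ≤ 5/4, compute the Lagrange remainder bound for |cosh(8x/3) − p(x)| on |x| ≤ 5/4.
500*cosh(10/3)/81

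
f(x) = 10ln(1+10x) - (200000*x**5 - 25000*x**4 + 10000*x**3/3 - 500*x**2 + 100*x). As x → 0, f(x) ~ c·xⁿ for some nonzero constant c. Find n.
6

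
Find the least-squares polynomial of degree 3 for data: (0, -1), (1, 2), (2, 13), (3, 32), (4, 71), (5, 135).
-79/63 + (1513/378)x + (-241/252)x² + (121/108)x³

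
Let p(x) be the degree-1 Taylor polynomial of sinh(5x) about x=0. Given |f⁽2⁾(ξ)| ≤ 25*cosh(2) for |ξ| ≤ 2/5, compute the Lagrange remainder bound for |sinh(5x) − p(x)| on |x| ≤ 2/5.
2*cosh(2)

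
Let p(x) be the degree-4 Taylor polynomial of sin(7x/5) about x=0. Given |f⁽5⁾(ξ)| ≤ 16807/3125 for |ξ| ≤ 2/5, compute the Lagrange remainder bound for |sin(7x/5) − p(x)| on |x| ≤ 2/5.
67228/146484375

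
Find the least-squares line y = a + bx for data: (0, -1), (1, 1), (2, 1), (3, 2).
a = -3/5, b = 9/10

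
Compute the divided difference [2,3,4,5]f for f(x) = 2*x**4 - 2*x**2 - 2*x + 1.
28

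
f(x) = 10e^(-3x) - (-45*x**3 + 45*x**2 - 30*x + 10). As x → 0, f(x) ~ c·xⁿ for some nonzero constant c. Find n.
4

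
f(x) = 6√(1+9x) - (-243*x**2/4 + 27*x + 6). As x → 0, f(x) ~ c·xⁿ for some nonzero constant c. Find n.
3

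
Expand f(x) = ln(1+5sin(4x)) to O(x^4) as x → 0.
20*x - 200*x**2 + 7840*x**3/3 + O(x**4)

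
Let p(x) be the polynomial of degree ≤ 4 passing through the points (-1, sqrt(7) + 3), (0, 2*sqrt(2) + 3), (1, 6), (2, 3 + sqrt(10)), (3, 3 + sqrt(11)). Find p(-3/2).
-105*sqrt(2)/16 - 45*sqrt(10)/32 + 35*sqrt(11)/128 + 315*sqrt(7)/128 + 759/64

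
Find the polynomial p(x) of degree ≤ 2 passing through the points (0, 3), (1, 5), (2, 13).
3*x**2 - x + 3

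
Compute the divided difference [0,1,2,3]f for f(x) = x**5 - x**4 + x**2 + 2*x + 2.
19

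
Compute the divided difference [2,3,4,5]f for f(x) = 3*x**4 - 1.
42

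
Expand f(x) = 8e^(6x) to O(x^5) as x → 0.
8 + 48*x + 144*x**2 + 288*x**3 + 432*x**4 + O(x**5)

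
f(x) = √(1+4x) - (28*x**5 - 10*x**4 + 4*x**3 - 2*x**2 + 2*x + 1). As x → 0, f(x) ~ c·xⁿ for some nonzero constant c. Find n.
6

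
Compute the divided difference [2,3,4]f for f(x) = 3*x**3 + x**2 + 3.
28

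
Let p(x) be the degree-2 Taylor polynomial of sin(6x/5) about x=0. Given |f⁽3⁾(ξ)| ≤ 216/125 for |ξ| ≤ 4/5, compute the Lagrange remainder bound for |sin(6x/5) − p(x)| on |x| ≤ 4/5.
2304/15625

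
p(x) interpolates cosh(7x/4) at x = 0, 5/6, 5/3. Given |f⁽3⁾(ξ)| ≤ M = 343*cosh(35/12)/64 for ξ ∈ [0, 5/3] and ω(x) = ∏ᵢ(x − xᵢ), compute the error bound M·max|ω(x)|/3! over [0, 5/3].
42875*sqrt(3)*cosh(35/12)/373248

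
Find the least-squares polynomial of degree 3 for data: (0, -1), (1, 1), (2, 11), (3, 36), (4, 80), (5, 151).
-127/126 + (-131/756)x + (73/63)x² + (107/108)x³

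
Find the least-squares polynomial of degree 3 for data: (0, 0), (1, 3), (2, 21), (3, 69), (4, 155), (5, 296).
-1/126 + (-599/756)x + (409/252)x² + (56/27)x³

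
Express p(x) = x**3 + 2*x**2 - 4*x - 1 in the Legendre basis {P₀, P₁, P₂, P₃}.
(-1/3)P₀ + (-17/5)P₁ + (4/3)P₂ + (2/5)P₃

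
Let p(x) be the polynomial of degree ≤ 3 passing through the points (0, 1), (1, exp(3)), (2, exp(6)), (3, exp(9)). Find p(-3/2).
-35*exp(9)/16 - 189*exp(3)/16 + 105/16 + 135*exp(6)/16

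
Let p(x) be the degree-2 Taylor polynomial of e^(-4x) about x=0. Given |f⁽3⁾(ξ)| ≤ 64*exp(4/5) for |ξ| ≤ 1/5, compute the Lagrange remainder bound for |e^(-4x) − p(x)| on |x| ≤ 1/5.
32*exp(4/5)/375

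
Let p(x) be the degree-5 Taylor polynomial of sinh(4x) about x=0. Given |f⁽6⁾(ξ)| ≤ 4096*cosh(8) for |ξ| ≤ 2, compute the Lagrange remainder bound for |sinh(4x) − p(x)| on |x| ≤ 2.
16384*cosh(8)/45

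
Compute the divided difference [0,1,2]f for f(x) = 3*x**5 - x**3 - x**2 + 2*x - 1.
41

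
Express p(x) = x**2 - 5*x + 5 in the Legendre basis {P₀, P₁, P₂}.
(16/3)P₀ + (-5)P₁ + (2/3)P₂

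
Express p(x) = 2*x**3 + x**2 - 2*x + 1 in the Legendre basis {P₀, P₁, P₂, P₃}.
(4/3)P₀ + (-4/5)P₁ + (2/3)P₂ + (4/5)P₃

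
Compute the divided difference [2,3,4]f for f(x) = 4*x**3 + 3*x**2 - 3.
39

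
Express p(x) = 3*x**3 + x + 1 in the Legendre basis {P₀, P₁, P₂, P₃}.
P₀ + (14/5)P₁ + (6/5)P₃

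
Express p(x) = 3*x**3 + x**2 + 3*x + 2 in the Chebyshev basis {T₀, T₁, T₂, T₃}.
(5/2)T₀ + (21/4)T₁ + (1/2)T₂ + (3/4)T₃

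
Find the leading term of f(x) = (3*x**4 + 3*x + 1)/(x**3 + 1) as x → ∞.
3*x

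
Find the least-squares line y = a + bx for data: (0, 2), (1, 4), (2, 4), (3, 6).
a = 11/5, b = 6/5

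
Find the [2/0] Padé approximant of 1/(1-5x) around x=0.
25*x**2 + 5*x + 1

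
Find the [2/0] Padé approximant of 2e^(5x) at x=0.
25*x**2 + 10*x + 2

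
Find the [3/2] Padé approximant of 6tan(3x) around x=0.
(-54*x**3/5 + 18*x)/(1 - 18*x**2/5)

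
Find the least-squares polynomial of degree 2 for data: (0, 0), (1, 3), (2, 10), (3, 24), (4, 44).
9/35 + (-57/70)x + (41/14)x²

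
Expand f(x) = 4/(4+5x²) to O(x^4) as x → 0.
1 - 5*x**2/4 + O(x**4)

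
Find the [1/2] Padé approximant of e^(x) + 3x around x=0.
(361*x/93 + 1)/(-5*x**2/186 - 11*x/93 + 1)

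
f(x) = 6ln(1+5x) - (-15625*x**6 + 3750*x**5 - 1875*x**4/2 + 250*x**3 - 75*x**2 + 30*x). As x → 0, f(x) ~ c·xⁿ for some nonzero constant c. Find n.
7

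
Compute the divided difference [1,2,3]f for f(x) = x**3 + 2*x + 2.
6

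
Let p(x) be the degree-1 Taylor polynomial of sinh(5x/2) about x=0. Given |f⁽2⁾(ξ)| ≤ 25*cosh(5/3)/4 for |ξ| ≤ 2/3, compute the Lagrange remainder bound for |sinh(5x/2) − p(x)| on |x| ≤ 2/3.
25*cosh(5/3)/18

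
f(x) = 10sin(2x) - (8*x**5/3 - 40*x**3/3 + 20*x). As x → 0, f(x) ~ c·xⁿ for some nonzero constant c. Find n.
7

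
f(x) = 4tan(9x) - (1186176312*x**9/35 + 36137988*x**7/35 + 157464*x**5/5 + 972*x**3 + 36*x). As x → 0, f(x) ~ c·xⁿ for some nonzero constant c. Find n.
11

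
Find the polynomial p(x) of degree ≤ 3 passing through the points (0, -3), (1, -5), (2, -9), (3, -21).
-x**3 + 2*x**2 - 3*x - 3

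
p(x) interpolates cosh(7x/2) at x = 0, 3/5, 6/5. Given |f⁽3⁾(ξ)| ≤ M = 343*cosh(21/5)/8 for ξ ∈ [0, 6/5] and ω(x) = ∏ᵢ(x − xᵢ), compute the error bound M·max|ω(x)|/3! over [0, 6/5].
343*sqrt(3)*cosh(21/5)/1000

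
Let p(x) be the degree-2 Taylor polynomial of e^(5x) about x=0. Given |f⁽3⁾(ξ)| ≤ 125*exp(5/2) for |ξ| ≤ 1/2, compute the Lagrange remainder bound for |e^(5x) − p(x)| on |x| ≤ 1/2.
125*exp(5/2)/48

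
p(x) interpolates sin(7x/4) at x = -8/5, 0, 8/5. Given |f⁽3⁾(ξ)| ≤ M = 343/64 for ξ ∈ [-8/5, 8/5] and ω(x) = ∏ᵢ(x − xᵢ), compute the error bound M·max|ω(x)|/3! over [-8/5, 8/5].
2744*sqrt(3)/3375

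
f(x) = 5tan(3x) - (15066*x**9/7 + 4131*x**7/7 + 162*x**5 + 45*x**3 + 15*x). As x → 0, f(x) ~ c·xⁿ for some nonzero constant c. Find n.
11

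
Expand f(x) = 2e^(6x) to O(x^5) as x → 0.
2 + 12*x + 36*x**2 + 72*x**3 + 108*x**4 + O(x**5)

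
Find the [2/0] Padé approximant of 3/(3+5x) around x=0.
25*x**2/9 - 5*x/3 + 1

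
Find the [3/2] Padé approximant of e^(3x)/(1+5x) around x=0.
(7767*x**3/6310 + 29097*x**2/12620 + 7164*x/3155 + 1)/(-46101*x**2/12620 + 13474*x/3155 + 1)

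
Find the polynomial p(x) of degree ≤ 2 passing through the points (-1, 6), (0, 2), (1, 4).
3*x**2 - x + 2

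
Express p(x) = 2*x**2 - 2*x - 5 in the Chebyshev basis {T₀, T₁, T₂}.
(-4)T₀ + (-2)T₁ + T₂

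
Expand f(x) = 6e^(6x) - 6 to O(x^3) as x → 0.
36*x + 108*x**2 + O(x**3)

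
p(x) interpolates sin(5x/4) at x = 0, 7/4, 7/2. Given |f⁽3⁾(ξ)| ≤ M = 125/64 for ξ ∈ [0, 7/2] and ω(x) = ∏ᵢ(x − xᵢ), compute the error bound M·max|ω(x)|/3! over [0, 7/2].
42875*sqrt(3)/110592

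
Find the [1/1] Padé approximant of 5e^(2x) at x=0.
(5*x + 5)/(1 - x)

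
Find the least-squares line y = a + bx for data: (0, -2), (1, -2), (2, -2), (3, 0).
a = -12/5, b = 3/5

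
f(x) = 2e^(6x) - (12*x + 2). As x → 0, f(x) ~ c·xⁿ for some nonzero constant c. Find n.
2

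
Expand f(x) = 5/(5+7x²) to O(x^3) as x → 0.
1 - 7*x**2/5 + O(x**3)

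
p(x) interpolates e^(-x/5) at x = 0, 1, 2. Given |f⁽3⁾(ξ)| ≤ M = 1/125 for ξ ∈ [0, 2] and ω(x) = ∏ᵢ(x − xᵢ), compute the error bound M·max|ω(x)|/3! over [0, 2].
sqrt(3)/3375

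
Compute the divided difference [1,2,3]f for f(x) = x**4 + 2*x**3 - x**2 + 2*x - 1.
36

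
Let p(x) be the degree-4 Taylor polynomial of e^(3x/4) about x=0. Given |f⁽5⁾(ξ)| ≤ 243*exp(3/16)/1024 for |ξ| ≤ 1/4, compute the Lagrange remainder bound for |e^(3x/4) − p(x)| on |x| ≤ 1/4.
81*exp(3/16)/41943040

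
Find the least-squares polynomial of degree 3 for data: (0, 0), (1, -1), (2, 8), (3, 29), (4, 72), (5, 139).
-4/63 + (-586/189)x + (14/9)x² + (25/27)x³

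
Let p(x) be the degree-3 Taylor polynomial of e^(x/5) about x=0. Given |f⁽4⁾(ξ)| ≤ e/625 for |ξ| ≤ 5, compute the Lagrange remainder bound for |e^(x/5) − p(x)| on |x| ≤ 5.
e/24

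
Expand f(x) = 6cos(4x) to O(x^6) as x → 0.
6 - 48*x**2 + 64*x**4 + O(x**6)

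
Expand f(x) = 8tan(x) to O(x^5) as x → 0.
8*x + 8*x**3/3 + O(x**5)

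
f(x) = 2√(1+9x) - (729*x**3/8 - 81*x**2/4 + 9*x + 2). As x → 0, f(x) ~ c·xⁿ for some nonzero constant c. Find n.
4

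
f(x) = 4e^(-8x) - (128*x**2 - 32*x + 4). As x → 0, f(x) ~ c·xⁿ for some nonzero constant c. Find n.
3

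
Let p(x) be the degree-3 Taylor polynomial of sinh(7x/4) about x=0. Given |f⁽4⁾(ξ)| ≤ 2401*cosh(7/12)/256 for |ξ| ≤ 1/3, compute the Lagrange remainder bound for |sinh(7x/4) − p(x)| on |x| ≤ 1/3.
2401*cosh(7/12)/497664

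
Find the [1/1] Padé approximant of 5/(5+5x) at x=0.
1/(x + 1)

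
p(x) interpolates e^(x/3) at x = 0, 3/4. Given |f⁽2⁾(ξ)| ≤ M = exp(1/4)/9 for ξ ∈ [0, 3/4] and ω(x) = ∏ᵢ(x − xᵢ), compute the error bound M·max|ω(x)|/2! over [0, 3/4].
exp(1/4)/128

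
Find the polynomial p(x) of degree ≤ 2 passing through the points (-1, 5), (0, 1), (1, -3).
1 - 4*x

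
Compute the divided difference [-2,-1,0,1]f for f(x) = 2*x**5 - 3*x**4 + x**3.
17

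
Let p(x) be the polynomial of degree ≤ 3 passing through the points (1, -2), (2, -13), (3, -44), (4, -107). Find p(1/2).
-1/4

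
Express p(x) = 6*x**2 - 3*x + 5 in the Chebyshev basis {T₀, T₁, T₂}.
(8)T₀ + (-3)T₁ + (3)T₂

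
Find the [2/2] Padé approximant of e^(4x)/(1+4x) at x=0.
(28*x**2/9 + 8*x/3 + 1)/(-44*x**2/9 + 8*x/3 + 1)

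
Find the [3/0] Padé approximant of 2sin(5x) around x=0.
-125*x**3/3 + 10*x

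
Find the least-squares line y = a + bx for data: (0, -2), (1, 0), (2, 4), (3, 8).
a = -13/5, b = 17/5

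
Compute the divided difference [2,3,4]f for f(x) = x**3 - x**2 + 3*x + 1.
8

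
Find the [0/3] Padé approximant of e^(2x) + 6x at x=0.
1/(-1444*x**3/3 + 62*x**2 - 8*x + 1)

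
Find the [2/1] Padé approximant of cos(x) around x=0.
1 - x**2/2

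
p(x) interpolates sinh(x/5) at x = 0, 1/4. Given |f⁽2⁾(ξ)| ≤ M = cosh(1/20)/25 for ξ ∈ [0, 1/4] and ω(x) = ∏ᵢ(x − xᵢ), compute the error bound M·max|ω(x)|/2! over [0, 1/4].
cosh(1/20)/3200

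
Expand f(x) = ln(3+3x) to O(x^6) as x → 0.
log(3) + x - x**2/2 + x**3/3 - x**4/4 + x**5/5 + O(x**6)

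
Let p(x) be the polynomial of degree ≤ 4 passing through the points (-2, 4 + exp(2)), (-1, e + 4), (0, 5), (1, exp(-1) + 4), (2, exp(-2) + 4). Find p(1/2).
(-5 + 60*e + (-20*e + 3*exp(2) + 602)*exp(2))*exp(-2)/128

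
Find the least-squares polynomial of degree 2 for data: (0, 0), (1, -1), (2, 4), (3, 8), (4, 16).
-13/35 + (-53/70)x + (17/14)x²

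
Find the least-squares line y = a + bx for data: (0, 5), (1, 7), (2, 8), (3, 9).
a = 53/10, b = 13/10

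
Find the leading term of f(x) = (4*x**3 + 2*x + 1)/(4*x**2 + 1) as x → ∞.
x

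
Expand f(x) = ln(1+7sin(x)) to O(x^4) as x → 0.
7*x - 49*x**2/2 + 679*x**3/6 + O(x**4)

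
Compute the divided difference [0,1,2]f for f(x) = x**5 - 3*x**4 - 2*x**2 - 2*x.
-8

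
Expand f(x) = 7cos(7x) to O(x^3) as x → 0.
7 - 343*x**2/2 + O(x**3)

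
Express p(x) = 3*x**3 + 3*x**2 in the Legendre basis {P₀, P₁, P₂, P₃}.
P₀ + (9/5)P₁ + (2)P₂ + (6/5)P₃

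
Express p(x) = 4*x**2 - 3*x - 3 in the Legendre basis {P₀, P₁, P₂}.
(-5/3)P₀ + (-3)P₁ + (8/3)P₂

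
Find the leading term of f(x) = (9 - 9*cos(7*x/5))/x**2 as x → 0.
441/50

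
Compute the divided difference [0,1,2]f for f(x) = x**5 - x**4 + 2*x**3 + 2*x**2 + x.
16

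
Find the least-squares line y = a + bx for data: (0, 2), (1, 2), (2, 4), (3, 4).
a = 9/5, b = 4/5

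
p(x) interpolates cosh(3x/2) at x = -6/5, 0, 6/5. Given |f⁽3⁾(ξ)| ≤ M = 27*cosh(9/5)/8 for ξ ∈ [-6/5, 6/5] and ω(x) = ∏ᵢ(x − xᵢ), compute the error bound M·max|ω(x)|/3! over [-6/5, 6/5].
27*sqrt(3)*cosh(9/5)/125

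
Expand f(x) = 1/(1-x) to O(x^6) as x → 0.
1 + x + x**2 + x**3 + x**4 + x**5 + O(x**6)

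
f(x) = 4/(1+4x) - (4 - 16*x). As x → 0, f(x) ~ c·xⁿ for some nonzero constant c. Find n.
2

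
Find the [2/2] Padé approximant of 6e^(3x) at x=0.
(9*x**2/2 + 9*x + 6)/(3*x**2/4 - 3*x/2 + 1)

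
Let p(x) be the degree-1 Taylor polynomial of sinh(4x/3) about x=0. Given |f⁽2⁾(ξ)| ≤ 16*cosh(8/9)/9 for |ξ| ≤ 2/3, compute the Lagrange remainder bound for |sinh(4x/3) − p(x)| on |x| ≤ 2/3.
32*cosh(8/9)/81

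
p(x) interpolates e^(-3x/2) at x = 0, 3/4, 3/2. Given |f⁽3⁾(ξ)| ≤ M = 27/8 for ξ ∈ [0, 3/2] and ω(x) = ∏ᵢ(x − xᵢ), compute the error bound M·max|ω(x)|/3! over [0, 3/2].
27*sqrt(3)/512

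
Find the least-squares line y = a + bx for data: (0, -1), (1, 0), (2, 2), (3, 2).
a = -9/10, b = 11/10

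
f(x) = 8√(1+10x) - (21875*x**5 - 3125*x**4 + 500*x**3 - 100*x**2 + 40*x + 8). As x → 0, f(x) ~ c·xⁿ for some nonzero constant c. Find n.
6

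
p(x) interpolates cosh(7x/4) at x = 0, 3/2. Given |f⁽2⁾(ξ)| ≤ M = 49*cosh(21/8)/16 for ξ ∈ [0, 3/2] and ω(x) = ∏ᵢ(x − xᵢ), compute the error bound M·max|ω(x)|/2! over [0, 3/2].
441*cosh(21/8)/512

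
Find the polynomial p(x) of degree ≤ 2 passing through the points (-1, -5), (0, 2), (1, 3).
-3*x**2 + 4*x + 2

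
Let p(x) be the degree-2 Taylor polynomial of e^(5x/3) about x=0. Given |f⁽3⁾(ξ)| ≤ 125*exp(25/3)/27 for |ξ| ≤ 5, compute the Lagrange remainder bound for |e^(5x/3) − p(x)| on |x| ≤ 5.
15625*exp(25/3)/162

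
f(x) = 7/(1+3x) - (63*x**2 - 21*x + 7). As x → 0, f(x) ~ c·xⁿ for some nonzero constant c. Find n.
3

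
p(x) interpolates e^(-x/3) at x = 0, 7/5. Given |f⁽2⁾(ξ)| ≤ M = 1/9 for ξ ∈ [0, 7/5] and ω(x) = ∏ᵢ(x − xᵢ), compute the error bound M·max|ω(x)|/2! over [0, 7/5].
49/1800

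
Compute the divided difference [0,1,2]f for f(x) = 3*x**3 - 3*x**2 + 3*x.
6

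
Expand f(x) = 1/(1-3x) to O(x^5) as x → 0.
1 + 3*x + 9*x**2 + 27*x**3 + 81*x**4 + O(x**5)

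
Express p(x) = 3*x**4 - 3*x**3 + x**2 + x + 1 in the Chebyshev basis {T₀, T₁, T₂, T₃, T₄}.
(21/8)T₀ + (-5/4)T₁ + (2)T₂ + (-3/4)T₃ + (3/8)T₄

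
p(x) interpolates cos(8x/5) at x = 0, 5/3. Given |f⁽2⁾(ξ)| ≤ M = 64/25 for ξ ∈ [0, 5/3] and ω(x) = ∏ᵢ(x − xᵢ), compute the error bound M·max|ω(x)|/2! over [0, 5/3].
8/9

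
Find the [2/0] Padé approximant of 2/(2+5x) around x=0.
25*x**2/4 - 5*x/2 + 1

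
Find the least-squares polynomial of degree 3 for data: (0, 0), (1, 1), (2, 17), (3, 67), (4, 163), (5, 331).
-1/6 + (7/36)x + (-5/3)x² + (107/36)x³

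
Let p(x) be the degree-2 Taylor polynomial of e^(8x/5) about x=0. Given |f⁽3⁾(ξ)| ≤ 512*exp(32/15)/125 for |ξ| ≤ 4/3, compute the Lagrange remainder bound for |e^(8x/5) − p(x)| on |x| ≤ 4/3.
16384*exp(32/15)/10125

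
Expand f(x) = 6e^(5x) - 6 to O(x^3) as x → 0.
30*x + 75*x**2 + O(x**3)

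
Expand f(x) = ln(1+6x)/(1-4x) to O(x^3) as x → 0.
6*x + 6*x**2 + O(x**3)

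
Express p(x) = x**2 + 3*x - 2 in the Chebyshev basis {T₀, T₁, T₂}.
(-3/2)T₀ + (3)T₁ + (1/2)T₂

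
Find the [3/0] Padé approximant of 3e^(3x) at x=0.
27*x**3/2 + 27*x**2/2 + 9*x + 3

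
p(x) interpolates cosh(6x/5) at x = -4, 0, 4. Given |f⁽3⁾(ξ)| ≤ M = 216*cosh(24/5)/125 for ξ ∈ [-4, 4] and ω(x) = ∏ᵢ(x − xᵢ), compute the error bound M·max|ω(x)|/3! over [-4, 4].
512*sqrt(3)*cosh(24/5)/125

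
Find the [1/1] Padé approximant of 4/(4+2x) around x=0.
1/(x/2 + 1)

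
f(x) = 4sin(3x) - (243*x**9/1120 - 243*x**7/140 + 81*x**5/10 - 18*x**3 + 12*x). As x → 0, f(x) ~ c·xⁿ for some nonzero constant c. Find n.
11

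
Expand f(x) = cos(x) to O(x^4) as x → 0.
1 - x**2/2 + O(x**4)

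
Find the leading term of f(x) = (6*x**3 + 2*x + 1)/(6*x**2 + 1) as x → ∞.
x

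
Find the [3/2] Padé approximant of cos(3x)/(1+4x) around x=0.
(441*x**3/23 - 441*x**2/92 - 4*x + 1)/(1 - 1499*x**2/92)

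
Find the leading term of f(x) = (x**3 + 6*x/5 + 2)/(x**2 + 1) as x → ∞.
x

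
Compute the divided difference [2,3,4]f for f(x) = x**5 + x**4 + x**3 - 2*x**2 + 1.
347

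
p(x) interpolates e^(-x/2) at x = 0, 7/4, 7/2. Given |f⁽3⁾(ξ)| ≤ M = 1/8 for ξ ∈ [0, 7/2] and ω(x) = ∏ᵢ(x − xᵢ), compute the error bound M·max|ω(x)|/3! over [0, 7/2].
343*sqrt(3)/13824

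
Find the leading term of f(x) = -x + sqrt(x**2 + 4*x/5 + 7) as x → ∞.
2/5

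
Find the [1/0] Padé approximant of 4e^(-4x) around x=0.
4 - 16*x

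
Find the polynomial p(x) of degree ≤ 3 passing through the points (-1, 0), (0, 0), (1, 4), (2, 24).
2*x**3 + 2*x**2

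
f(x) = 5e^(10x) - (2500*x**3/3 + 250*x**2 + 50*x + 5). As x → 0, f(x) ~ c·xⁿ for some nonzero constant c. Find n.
4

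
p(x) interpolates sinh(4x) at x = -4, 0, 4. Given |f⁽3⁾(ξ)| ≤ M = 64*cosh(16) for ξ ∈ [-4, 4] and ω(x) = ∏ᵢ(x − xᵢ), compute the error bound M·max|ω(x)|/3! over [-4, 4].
4096*sqrt(3)*cosh(16)/27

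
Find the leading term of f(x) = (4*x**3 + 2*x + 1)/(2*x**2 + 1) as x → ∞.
2*x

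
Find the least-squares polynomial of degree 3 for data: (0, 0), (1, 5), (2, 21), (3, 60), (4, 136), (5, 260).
1/63 + (1409/378)x + (-215/252)x² + (227/108)x³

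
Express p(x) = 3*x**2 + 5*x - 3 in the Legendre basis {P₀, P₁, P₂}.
(-2)P₀ + (5)P₁ + (2)P₂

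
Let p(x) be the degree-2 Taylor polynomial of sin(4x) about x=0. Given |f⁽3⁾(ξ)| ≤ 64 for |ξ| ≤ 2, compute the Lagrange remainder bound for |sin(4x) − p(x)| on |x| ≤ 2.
256/3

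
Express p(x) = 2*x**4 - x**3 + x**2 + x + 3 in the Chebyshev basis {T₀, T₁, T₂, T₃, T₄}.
(17/4)T₀ + (1/4)T₁ + (3/2)T₂ + (-1/4)T₃ + (1/4)T₄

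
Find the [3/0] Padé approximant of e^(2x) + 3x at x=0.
4*x**3/3 + 2*x**2 + 5*x + 1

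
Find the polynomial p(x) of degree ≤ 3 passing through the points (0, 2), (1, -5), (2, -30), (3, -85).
-2*x**3 - 3*x**2 - 2*x + 2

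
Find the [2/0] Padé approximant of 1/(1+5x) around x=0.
25*x**2 - 5*x + 1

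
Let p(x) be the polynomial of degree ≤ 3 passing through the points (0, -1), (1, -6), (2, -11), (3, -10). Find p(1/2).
-25/8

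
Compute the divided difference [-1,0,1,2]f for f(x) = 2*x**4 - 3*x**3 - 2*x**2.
1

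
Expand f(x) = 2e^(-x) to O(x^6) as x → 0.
2 - 2*x + x**2 - x**3/3 + x**4/12 - x**5/60 + O(x**6)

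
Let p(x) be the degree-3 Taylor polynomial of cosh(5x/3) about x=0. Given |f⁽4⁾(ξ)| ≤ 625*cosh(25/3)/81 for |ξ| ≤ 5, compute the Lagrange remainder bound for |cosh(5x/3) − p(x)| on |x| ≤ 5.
390625*cosh(25/3)/1944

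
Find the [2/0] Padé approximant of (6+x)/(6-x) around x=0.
x**2/18 + x/3 + 1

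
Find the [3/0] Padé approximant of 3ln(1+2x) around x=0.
2*x*(4*x**2 - 3*x + 3)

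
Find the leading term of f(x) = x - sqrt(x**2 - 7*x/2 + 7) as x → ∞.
7/4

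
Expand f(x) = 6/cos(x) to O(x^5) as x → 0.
6 + 3*x**2 + 5*x**4/4 + O(x**5)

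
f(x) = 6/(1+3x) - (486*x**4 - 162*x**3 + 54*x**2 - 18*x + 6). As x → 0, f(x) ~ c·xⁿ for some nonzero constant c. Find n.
5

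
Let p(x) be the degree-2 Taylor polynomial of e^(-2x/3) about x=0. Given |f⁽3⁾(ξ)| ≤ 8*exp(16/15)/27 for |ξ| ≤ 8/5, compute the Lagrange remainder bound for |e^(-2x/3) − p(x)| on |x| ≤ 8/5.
2048*exp(16/15)/10125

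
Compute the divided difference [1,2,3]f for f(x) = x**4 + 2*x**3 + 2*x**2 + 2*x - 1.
39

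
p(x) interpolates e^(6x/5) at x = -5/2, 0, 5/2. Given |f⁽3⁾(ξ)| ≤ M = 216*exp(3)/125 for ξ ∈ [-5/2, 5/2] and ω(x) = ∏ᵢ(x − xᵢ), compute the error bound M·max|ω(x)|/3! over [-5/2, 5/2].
sqrt(3)*exp(3)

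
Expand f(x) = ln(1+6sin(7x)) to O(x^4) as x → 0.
42*x - 882*x**2 + 24353*x**3 + O(x**4)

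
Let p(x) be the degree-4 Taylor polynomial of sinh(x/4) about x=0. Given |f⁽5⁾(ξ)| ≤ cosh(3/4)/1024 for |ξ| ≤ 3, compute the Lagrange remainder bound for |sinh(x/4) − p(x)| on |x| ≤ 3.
81*cosh(3/4)/40960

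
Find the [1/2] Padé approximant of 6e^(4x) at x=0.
(8*x + 6)/(8*x**2/3 - 8*x/3 + 1)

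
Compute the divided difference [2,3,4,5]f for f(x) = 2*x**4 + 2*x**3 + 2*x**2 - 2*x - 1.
30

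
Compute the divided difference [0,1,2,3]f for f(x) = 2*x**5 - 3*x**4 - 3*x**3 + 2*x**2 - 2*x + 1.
29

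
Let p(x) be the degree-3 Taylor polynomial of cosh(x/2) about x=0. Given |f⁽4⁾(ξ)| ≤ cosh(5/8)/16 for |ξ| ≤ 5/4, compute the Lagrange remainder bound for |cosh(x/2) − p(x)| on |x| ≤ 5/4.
625*cosh(5/8)/98304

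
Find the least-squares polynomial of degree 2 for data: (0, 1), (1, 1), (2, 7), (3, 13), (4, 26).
32/35 + (-43/35)x + (13/7)x²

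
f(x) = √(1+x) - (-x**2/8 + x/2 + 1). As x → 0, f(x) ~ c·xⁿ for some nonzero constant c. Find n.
3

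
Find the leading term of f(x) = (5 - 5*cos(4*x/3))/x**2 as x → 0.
40/9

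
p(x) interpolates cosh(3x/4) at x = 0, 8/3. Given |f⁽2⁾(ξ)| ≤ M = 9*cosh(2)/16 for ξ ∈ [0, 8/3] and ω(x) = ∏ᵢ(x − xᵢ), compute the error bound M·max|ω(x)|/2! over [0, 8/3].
cosh(2)/2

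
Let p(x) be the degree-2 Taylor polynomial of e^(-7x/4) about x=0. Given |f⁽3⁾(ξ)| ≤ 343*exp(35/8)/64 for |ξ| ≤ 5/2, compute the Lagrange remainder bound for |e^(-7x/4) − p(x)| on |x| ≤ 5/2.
42875*exp(35/8)/3072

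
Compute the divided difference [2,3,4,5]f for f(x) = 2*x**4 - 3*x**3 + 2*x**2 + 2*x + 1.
25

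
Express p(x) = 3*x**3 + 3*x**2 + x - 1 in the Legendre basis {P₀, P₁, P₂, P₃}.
(14/5)P₁ + (2)P₂ + (6/5)P₃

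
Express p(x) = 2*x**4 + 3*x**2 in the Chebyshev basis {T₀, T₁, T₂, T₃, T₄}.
(9/4)T₀ + (5/2)T₂ + (1/4)T₄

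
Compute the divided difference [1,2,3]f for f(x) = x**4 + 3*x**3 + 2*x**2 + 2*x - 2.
45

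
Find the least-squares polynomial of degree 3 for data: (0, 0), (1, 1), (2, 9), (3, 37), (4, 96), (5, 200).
-1/63 + (607/378)x + (-667/252)x² + (223/108)x³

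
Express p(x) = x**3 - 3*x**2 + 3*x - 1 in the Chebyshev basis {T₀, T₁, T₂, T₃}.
(-5/2)T₀ + (15/4)T₁ + (-3/2)T₂ + (1/4)T₃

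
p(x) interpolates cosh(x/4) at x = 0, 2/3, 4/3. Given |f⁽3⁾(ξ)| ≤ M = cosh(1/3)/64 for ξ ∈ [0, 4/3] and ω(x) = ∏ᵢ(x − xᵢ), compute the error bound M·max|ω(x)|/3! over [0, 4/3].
sqrt(3)*cosh(1/3)/5832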